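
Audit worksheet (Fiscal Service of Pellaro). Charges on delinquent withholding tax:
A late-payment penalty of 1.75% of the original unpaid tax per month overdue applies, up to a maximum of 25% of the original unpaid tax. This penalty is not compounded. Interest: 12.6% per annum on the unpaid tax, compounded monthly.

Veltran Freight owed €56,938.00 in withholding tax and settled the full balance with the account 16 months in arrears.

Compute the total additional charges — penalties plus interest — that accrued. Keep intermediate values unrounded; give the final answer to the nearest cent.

€24,591.58

Penalty (uncapped): 16 × 1.75% × €56,938.00 = €15,942.64; cap = 25% × €56,938.00 = €14,234.50 → penalty = €14,234.50
Interest (12.6%/yr ÷ 12 = 1.05%/month): €56,938.00 × ((1 + 0.0105)^16 − 1) = €10,357.0769…
Penalties + interest = €14,234.5000 + €10,357.0769… = €24,591.58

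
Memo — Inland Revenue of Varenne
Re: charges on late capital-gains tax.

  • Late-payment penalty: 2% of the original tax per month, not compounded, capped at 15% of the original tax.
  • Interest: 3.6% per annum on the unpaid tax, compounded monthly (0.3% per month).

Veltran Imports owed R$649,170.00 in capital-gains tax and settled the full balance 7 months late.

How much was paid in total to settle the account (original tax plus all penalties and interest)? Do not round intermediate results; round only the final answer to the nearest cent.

R$753,809.68

Penalty: 7 × 2% × R$649,170.00 = R$90,883.80 (below the 15% cap of R$97,375.50)
Interest: R$649,170.00 × ((1 + 0.003)^7 − 1) = R$649,170.00 × 0.0211899… = R$13,755.8784…
Total = R$649,170.00 + R$90,883.8000 + R$13,755.8784… = R$753,809.68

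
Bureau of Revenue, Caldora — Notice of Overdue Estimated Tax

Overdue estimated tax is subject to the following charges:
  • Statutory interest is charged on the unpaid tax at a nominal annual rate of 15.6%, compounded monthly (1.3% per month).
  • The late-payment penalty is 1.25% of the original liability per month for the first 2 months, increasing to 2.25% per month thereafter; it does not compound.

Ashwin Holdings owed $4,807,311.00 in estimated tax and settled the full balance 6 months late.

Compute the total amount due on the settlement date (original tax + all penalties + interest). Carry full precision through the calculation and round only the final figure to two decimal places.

Penalty, months 1–2: 2 × 1.25% × $4,807,311.00 = $120,182.78…
Penalty, months 3–6: 4 × 2.25% × $4,807,311.00 = $432,657.99
Interest: $4,807,311.00 × ((1 + 0.013)^6 − 1) = $4,807,311.00 × 0.0805794… = $387,370.0949…
Total = $4,807,311.00 + $552,840.7650 + $387,370.0949… = $5,747,521.86

$5,747,521.86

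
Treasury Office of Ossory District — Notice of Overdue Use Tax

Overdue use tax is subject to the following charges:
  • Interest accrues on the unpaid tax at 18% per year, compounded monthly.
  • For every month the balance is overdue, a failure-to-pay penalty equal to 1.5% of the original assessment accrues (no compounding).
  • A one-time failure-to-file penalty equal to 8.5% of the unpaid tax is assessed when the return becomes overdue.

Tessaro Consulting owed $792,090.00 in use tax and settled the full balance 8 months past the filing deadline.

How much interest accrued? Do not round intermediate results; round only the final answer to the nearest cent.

Interest (18%/yr ÷ 12 = 1.5%/month): $792,090.00 × ((1 + 0.015)^8 − 1) = $100,193.5129…

$100,193.51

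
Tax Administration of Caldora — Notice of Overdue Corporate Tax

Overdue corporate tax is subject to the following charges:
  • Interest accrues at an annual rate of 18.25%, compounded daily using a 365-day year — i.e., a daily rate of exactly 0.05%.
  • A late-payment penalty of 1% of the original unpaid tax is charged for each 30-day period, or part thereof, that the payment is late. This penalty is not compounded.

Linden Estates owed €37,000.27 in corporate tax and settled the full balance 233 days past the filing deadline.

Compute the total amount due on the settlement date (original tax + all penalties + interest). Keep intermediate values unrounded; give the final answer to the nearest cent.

Penalty periods: ⌈233/30⌉ = 8; penalty = 8 × 1% × €37,000.27 = €2,960.02…
Interest: €37,000.27 × ((1 + 0.0005)^233 − 1) = €37,000.27 × 0.12352480… = €4,570.4509…
Total = €37,000.27 + €2,960.0216 + €4,570.4509… = €44,530.74

€44,530.74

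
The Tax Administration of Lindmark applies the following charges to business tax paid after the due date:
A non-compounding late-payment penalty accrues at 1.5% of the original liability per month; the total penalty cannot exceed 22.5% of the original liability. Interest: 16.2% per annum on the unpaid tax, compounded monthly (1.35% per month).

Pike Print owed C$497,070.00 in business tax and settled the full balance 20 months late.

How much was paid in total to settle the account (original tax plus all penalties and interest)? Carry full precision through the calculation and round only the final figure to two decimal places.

Penalty (uncapped): 20 × 1.5% × C$497,070.00 = C$149,121.00; cap = 22.5% × C$497,070.00 = C$111,840.75 → penalty = C$111,840.75
Interest: C$497,070.00 × ((1 + 0.0135)^20 − 1) = C$497,070.00 × 0.3076004… = C$152,898.9545…
Total = C$497,070.00 + C$111,840.7500 + C$152,898.9545… = C$761,809.70

C$761,809.70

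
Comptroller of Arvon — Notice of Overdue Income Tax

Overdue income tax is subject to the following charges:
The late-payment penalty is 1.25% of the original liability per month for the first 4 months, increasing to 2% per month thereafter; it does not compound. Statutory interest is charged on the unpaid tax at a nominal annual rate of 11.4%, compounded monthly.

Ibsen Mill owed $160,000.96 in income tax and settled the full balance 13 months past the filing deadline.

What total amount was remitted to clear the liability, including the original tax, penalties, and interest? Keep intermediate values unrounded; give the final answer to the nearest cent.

Penalty, months 1–4: 4 × 1.25% × $160,000.96 = $8,000.05…
Penalty, months 5–13: 9 × 2% × $160,000.96 = $28,800.17…
Interest (11.4%/yr ÷ 12 = 0.95%/month): $160,000.96 × ((1 + 0.0095)^13 − 1) = $20,926.6270…
Total = $160,000.96 + $36,800.2208 + $20,926.6270… = $217,727.81

$217,727.81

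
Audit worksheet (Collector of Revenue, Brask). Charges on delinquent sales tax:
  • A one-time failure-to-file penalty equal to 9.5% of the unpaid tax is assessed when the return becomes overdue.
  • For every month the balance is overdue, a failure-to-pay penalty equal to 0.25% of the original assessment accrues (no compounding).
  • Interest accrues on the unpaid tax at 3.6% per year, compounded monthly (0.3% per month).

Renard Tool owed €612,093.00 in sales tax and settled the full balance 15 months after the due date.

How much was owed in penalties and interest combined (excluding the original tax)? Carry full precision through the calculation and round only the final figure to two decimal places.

Failure-to-file penalty: 9.5% × €612,093.00 = €58,148.84…
Failure-to-pay penalty: 15 × 0.25% × €612,093.00 = €22,953.49…
Interest: €612,093.00 × ((1 + 0.003)^15 − 1) = €612,093.00 × 0.0459574… = €28,130.2006…
Penalties + interest = €81,102.3225 + €28,130.2006… = €109,232.52

€109,232.52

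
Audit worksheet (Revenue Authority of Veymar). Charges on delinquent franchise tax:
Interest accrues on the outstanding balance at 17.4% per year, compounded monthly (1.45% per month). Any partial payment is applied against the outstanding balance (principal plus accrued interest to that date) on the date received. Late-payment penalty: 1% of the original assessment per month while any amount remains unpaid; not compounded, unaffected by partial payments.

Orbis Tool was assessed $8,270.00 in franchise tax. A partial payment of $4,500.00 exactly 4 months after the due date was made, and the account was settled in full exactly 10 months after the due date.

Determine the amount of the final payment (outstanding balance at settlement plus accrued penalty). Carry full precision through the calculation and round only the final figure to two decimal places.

$5,471.53

Balance at month 4: $8,270.0000 × (1 + 0.0145)^4 = $8,760.1938…
After $4,500.00 payment: $8,760.1938… − $4,500.00 = $4,260.1938…
Balance at month 10: $4,260.1938… × (1 + 0.0145)^6 = $4,644.5289…
Penalty: 10 × 1% × $8,270.00 = $827.00
Final settlement = outstanding balance + penalty = $4,644.5289… + $827.00 = $5,471.53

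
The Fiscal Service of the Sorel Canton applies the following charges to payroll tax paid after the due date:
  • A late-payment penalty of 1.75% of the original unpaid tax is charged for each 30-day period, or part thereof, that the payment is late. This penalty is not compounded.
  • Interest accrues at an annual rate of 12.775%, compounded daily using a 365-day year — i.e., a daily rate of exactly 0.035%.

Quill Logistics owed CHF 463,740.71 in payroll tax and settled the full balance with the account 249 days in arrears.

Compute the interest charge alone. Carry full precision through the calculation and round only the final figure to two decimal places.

CHF 42,220.67

Interest: CHF 463,740.71 × ((1 + 0.00035)^249 − 1) = CHF 463,740.71 × 0.09104369… = CHF 42,220.6657…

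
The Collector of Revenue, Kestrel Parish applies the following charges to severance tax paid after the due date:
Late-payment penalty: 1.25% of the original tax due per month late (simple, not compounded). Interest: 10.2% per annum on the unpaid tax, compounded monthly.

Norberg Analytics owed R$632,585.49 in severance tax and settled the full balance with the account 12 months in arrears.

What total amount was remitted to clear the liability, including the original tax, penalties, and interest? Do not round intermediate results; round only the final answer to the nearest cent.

Late-payment penalty: 12 × 1.25% × R$632,585.49 = R$94,887.82…
Interest (10.2%/yr ÷ 12 = 0.85%/month): R$632,585.49 × ((1 + 0.0085)^12 − 1) = R$67,627.3279…
Total = R$632,585.49 + R$94,887.8235 + R$67,627.3279… = R$795,100.64

R$795,100.64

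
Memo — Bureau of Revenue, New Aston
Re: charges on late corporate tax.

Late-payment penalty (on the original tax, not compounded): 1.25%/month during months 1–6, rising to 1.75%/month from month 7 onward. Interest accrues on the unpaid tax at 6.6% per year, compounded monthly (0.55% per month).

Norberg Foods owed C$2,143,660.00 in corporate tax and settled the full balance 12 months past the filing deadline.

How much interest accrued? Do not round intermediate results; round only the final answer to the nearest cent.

Interest: C$2,143,660.00 × ((1 + 0.0055)^12 − 1) = C$2,143,660.00 × 0.0680336… = C$145,840.8201…

C$145,840.82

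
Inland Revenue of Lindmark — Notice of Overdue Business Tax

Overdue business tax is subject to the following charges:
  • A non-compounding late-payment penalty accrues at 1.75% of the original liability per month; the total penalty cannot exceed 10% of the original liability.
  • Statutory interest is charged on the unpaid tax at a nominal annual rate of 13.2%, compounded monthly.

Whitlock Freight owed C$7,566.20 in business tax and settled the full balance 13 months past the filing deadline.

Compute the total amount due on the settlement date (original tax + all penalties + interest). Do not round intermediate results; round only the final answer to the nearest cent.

C$9,479.16

Penalty (uncapped): 13 × 1.75% × C$7,566.20 = C$1,721.31…; cap = 10% × C$7,566.20 = C$756.62 → penalty = C$756.62
Interest (13.2%/yr ÷ 12 = 1.1%/month): C$7,566.20 × ((1 + 0.011)^13 − 1) = C$1,156.3374…
Total = C$7,566.20 + C$756.6200 + C$1,156.3374… = C$9,479.16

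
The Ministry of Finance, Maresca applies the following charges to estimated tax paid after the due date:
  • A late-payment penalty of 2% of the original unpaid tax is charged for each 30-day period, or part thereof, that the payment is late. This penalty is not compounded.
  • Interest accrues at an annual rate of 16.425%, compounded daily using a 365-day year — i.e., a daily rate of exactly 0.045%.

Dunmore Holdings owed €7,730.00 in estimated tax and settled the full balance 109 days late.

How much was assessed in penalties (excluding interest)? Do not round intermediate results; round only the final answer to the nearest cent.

€618.40

Penalty periods: ⌈109/30⌉ = 4; penalty = 4 × 2% × €7,730.00 = €618.40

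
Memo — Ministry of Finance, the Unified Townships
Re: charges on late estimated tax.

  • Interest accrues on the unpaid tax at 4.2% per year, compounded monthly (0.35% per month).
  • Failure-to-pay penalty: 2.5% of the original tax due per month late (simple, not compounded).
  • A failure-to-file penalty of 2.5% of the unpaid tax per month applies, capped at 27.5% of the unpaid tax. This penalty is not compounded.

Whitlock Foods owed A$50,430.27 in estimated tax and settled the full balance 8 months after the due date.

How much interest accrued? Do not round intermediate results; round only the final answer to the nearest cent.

Interest: A$50,430.27 × ((1 + 0.0035)^8 − 1) = A$50,430.27 × 0.0283454… = A$1,429.4668…

A$1,429.47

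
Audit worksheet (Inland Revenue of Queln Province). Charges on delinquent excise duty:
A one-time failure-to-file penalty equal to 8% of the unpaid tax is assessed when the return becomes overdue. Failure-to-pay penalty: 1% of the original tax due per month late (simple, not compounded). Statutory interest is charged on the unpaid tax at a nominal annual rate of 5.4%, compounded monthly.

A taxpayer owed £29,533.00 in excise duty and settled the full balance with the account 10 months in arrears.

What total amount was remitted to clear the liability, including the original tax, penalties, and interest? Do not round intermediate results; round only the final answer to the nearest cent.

Failure-to-file penalty: 8% × £29,533.00 = £2,362.64
Failure-to-pay penalty = 1% × £29,533.00 × 10 mo = £2,953.30
Interest (5.4%/yr ÷ 12 = 0.45%/month): £29,533.00 × ((1 + 0.0045)^10 − 1) = £1,356.2224…
Total = £29,533.00 + £5,315.9400 + £1,356.2224… = £36,205.16

£36,205.16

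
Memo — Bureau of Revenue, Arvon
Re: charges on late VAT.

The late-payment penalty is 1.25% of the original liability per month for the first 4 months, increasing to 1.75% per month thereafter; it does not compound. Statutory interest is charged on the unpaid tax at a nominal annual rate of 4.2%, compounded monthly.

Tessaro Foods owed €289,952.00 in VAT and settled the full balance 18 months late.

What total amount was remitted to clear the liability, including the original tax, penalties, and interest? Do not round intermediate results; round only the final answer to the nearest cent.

Penalty, months 1–4: 4 × 1.25% × €289,952.00 = €14,497.60
Penalty, months 5–18: 14 × 1.75% × €289,952.00 = €71,038.24
Interest (4.2%/yr ÷ 12 = 0.35%/month): €289,952.00 × ((1 + 0.0035)^18 − 1) = €18,820.6973…
Total = €289,952.00 + €85,535.8400 + €18,820.6973… = €394,308.54

€394,308.54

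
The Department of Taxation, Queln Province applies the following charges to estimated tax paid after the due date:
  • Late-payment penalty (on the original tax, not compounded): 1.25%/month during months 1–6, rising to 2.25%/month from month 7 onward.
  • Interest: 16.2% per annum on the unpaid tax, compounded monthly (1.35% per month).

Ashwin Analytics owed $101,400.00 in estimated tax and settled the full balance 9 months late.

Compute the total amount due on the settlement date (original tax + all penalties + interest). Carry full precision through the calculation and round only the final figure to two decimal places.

$128,856.27

Penalty, months 1–6: 6 × 1.25% × $101,400.00 = $7,605.00
Penalty, months 7–9: 3 × 2.25% × $101,400.00 = $6,844.50
Interest: $101,400.00 × ((1 + 0.0135)^9 − 1) = $101,400.00 × 0.1282719… = $13,006.7720…
Total = $101,400.00 + $14,449.5000 + $13,006.7720… = $128,856.27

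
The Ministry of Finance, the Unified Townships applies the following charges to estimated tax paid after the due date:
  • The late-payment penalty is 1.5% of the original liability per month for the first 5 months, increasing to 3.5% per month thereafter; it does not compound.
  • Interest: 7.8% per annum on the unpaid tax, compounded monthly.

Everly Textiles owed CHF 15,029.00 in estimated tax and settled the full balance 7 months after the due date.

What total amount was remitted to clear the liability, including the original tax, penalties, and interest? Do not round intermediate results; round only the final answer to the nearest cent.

CHF 17,905.50

Penalty, months 1–5: 5 × 1.5% × CHF 15,029.00 = CHF 1,127.18…
Penalty, months 6–7: 2 × 3.5% × CHF 15,029.00 = CHF 1,052.03
Interest (7.8%/yr ÷ 12 = 0.65%/month): CHF 15,029.00 × ((1 + 0.0065)^7 − 1) = CHF 697.2994…
Total = CHF 15,029.00 + CHF 2,179.2050 + CHF 697.2994… = CHF 17,905.50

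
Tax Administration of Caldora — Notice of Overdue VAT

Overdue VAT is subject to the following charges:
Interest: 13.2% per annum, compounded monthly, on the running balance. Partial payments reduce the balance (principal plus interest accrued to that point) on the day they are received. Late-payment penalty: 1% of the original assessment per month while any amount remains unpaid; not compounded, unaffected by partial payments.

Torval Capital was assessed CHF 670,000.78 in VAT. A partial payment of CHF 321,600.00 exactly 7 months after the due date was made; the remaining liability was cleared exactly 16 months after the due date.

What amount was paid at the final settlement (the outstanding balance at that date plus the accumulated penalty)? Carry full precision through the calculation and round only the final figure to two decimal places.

CHF 550,491.33

Monthly rate = 13.2% ÷ 12 = 1.1%
Balance at month 7: CHF 670,000.7800 × (1 + 0.011)^7 = CHF 723,324.8696…
After CHF 321,600.00 payment: CHF 723,324.8696… − CHF 321,600.00 = CHF 401,724.8696…
Balance at month 16: CHF 401,724.8696… × (1 + 0.011)^9 = CHF 443,291.2090…
Penalty: 16 × 1% × CHF 670,000.78 = CHF 107,200.12…
Final settlement = outstanding balance + penalty = CHF 443,291.2090… + CHF 107,200.12… = CHF 550,491.33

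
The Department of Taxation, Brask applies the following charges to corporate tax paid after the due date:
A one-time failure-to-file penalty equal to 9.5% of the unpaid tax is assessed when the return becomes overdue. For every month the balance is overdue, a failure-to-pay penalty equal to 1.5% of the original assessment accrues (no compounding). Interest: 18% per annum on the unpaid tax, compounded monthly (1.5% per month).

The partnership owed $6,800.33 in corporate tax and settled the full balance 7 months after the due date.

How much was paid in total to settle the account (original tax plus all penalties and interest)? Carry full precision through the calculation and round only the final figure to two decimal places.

Failure-to-file penalty: 9.5% × $6,800.33 = $646.03…
Failure-to-pay penalty: 7 × 1.5% × $6,800.33 = $714.03…
Interest: $6,800.33 × ((1 + 0.015)^7 − 1) = $6,800.33 × 0.1098449… = $746.9817…
Total = $6,800.33 + $1,360.0660 + $746.9817… = $8,907.38

$8,907.38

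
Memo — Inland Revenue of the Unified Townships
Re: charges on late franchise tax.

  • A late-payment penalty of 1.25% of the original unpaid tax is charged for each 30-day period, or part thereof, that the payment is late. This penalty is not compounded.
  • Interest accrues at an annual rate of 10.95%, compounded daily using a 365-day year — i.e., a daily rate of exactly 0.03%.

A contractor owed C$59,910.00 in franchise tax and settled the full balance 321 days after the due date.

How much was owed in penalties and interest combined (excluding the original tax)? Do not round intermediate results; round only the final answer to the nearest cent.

Penalty periods: ⌈321/30⌉ = 11; penalty = 11 × 1.25% × C$59,910.00 = C$8,237.63…
Interest: C$59,910.00 × ((1 + 0.0003)^321 − 1) = C$59,910.00 × 0.10107344… = C$6,055.3097…
Penalties + interest = C$8,237.6250 + C$6,055.3097… = C$14,292.93

C$14,292.93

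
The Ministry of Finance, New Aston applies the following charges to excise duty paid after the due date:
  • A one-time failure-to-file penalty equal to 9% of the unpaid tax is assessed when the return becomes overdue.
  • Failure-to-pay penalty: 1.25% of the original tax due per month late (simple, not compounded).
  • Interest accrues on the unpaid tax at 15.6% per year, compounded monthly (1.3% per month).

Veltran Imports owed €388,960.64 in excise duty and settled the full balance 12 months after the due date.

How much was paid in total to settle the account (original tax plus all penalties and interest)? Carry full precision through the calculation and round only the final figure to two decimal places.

Failure-to-file penalty: 9% × €388,960.64 = €35,006.46…
Failure-to-pay penalty = 1.25% × €388,960.64 × 12 mo = €58,344.10…
Interest: €388,960.64 × ((1 + 0.013)^12 − 1) = €388,960.64 × 0.1676518… = €65,209.9422…
Total = €388,960.64 + €93,350.5536 + €65,209.9422… = €547,521.14

€547,521.14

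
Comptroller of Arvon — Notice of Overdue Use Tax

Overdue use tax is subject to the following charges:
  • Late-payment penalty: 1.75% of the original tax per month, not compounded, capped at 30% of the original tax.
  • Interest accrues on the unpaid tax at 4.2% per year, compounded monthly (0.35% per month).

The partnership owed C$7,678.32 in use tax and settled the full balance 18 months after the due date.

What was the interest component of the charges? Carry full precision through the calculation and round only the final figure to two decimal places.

Interest: C$7,678.32 × ((1 + 0.0035)^18 − 1) = C$7,678.32 × 0.0649097… = C$498.3974…

C$498.40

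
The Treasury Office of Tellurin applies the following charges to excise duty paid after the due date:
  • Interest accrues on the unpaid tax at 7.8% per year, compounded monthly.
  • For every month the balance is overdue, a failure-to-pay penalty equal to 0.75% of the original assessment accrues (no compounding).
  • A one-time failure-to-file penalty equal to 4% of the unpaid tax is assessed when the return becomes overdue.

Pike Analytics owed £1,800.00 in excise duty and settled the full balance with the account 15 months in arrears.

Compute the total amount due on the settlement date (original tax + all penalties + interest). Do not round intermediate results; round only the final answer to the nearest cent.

£2,258.21

Failure-to-file penalty: 4% × £1,800.00 = £72.00
Failure-to-pay penalty = 0.75% × £1,800.00 × 15 mo = £202.50
Interest (7.8%/yr ÷ 12 = 0.65%/month): £1,800.00 × ((1 + 0.0065)^15 − 1) = £183.7146…
Total = £1,800.00 + £274.5000 + £183.7146… = £2,258.21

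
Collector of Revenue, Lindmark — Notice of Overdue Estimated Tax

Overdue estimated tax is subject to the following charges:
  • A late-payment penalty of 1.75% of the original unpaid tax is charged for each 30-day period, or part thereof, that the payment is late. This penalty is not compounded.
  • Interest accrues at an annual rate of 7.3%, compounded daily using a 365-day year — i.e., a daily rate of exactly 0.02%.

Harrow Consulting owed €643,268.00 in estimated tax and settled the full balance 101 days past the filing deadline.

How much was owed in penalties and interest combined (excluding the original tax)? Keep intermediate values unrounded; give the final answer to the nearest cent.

€58,153.58

Penalty periods: ⌈101/30⌉ = 4; penalty = 4 × 1.75% × €643,268.00 = €45,028.76
Interest: €643,268.00 × ((1 + 0.0002)^101 − 1) = €643,268.00 × 0.02040334… = €13,124.8156…
Penalties + interest = €45,028.7600 + €13,124.8156… = €58,153.58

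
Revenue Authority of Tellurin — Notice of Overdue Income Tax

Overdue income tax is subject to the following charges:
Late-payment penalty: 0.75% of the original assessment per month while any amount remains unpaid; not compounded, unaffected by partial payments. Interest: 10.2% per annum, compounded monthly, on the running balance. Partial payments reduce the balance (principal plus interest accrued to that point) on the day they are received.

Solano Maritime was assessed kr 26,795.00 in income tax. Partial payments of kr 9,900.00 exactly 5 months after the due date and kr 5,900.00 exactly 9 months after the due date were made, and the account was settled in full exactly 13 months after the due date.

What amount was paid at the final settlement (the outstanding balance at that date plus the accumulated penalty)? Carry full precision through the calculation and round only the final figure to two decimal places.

Monthly rate = 10.2% ÷ 12 = 0.85%
Balance at month 5: kr 26,795.0000 × (1 + 0.0085)^5 = kr 27,953.3121…
After kr 9,900.00 payment: kr 27,953.3121… − kr 9,900.00 = kr 18,053.3121…
Balance at month 9: kr 18,053.3121… × (1 + 0.0085)^4 = kr 18,674.9953…
After kr 5,900.00 payment: kr 18,674.9953… − kr 5,900.00 = kr 12,774.9953…
Balance at month 13: kr 12,774.9953… × (1 + 0.0085)^4 = kr 13,214.9146…
Penalty: 13 × 0.75% × kr 26,795.00 = kr 2,612.51…
Final settlement = outstanding balance + penalty = kr 13,214.9146… + kr 2,612.51… = kr 15,827.43

kr 15,827.43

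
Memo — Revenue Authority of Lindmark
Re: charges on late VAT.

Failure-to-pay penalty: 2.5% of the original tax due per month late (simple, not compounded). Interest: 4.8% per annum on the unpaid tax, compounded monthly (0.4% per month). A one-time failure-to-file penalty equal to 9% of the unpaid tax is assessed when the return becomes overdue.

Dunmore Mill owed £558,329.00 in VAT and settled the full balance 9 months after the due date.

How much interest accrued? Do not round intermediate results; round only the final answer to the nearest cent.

Interest: £558,329.00 × ((1 + 0.004)^9 − 1) = £558,329.00 × 0.0365814… = £20,424.4612…

£20,424.46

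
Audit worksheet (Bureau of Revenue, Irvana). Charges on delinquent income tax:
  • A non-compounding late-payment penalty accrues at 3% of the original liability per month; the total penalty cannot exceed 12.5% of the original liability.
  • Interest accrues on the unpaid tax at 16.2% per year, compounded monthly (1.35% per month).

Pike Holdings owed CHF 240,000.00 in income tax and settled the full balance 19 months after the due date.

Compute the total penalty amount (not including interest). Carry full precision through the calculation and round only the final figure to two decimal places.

Penalty (uncapped): 19 × 3% × CHF 240,000.00 = CHF 136,800.00; cap = 12.5% × CHF 240,000.00 = CHF 30,000.00 → penalty = CHF 30,000.00

CHF 30,000.00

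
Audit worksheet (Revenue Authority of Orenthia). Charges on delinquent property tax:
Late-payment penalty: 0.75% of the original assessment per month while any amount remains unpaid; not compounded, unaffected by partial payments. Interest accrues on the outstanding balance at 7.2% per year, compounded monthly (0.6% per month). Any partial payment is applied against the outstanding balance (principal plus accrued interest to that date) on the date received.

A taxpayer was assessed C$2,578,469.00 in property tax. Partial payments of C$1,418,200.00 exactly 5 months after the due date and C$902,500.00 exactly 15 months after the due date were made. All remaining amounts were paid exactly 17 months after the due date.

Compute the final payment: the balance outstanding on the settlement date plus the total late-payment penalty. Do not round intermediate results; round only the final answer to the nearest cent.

C$746,127.78

Balance at month 5: C$2,578,469.0000 × (1 + 0.006)^5 = C$2,656,756.9051…
After C$1,418,200.00 payment: C$2,656,756.9051… − C$1,418,200.00 = C$1,238,556.9051…
Balance at month 15: C$1,238,556.9051… × (1 + 0.006)^10 = C$1,314,909.2245…
After C$902,500.00 payment: C$1,314,909.2245… − C$902,500.00 = C$412,409.2245…
Balance at month 17: C$412,409.2245… × (1 + 0.006)^2 = C$417,372.9819…
Penalty: 17 × 0.75% × C$2,578,469.00 = C$328,754.80…
Final settlement = outstanding balance + penalty = C$417,372.9819… + C$328,754.80… = C$746,127.78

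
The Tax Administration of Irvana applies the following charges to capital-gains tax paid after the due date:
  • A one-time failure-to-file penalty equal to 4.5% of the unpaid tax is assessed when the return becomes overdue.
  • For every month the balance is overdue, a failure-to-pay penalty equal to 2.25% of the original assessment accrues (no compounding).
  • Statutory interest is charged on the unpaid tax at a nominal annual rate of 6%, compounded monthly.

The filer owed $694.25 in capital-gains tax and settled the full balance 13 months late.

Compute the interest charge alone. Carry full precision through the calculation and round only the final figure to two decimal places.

$46.51

Interest (6%/yr ÷ 12 = 0.5%/month): $694.25 × ((1 + 0.005)^13 − 1) = $46.5052…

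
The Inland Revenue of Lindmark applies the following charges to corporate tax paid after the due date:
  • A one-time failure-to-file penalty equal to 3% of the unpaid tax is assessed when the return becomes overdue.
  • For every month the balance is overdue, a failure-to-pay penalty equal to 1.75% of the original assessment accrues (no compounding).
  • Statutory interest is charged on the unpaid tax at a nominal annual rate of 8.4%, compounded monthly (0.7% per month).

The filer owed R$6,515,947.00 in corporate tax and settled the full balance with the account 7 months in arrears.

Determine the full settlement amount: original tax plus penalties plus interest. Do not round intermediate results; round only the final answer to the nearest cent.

R$7,835,694.00

Failure-to-file penalty: 3% × R$6,515,947.00 = R$195,478.41
Failure-to-pay penalty = 1.75% × R$6,515,947.00 × 7 mo = R$798,203.51…
Interest: R$6,515,947.00 × ((1 + 0.007)^7 − 1) = R$6,515,947.00 × 0.0500411… = R$326,065.0863…
Total = R$6,515,947.00 + R$993,681.9175 + R$326,065.0863… = R$7,835,694.00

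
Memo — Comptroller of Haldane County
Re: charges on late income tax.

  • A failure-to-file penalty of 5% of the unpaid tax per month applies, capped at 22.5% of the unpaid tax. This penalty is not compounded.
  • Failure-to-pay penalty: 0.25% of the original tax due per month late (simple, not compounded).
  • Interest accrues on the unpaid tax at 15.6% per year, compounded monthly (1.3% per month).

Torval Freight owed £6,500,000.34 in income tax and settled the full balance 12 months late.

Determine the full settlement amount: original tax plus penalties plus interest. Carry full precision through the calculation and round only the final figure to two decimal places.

£9,247,237.03

Failure-to-file: 12 × 5% × £6,500,000.34 = £3,900,000.20…, capped at 22.5% × £6,500,000.34 = £1,462,500.08…
Failure-to-pay penalty = 0.25% × £6,500,000.34 × 12 mo = £195,000.01…
Interest: £6,500,000.34 × ((1 + 0.013)^12 − 1) = £6,500,000.34 × 0.1676518… = £1,089,736.6028…
Total = £6,500,000.34 + £1,657,500.0867 + £1,089,736.6028… = £9,247,237.03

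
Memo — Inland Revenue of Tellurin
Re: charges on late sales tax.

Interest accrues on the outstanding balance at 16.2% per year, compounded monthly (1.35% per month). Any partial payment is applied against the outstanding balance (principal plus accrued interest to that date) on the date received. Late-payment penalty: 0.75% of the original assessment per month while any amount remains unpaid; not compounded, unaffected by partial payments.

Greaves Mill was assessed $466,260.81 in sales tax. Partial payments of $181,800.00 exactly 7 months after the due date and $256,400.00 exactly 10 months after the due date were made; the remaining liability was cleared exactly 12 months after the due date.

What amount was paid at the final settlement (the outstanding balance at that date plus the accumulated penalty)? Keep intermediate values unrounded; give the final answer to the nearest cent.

Balance at month 7: $466,260.8100 × (1 + 0.0135)^7 = $512,147.6509…
After $181,800.00 payment: $512,147.6509… − $181,800.00 = $330,347.6509…
Balance at month 10: $330,347.6509… × (1 + 0.0135)^3 = $343,908.1611…
After $256,400.00 payment: $343,908.1611… − $256,400.00 = $87,508.1611…
Balance at month 12: $87,508.1611… × (1 + 0.0135)^2 = $89,886.8298…
Penalty: 12 × 0.75% × $466,260.81 = $41,963.47…
Final settlement = outstanding balance + penalty = $89,886.8298… + $41,963.47… = $131,850.30

$131,850.30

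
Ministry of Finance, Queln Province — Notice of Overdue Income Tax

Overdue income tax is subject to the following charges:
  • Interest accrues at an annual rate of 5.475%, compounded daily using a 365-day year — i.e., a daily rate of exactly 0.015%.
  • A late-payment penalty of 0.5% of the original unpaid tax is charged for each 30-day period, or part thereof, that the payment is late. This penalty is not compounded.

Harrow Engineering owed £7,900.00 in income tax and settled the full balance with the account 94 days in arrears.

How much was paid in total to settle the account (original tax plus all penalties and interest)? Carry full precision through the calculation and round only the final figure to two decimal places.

£8,170.17

Penalty periods: ⌈94/30⌉ = 4; penalty = 4 × 0.5% × £7,900.00 = £158.00
Interest: £7,900.00 × ((1 + 0.00015)^94 − 1) = £7,900.00 × 0.01419880… = £112.1705…
Total = £7,900.00 + £158.0000 + £112.1705… = £8,170.17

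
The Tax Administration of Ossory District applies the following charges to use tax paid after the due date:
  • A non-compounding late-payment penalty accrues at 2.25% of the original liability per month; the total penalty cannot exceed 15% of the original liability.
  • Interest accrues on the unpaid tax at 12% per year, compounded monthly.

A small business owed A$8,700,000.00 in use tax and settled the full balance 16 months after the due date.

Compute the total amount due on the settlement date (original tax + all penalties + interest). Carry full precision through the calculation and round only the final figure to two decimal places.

Penalty (uncapped): 16 × 2.25% × A$8,700,000.00 = A$3,132,000.00; cap = 15% × A$8,700,000.00 = A$1,305,000.00 → penalty = A$1,305,000.00
Interest (12%/yr ÷ 12 = 1%/month): A$8,700,000.00 × ((1 + 0.01)^16 − 1) = A$1,501,434.2108…
Total = A$8,700,000.00 + A$1,305,000.0000 + A$1,501,434.2108… = A$11,506,434.21

A$11,506,434.21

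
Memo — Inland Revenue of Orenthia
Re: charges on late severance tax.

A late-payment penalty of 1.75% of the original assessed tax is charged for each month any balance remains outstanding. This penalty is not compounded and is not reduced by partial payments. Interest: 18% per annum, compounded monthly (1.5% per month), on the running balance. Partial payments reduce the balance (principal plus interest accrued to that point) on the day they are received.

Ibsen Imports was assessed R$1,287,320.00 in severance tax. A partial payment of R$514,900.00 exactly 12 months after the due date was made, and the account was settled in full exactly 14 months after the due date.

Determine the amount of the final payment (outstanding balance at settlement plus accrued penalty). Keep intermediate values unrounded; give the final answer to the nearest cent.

Balance at month 12: R$1,287,320.0000 × (1 + 0.015)^12 = R$1,539,143.1845…
After R$514,900.00 payment: R$1,539,143.1845… − R$514,900.00 = R$1,024,243.1845…
Balance at month 14: R$1,024,243.1845… × (1 + 0.015)^2 = R$1,055,200.9347…
Penalty: 14 × 1.75% × R$1,287,320.00 = R$315,393.40
Final settlement = outstanding balance + penalty = R$1,055,200.9347… + R$315,393.40 = R$1,370,594.33

R$1,370,594.33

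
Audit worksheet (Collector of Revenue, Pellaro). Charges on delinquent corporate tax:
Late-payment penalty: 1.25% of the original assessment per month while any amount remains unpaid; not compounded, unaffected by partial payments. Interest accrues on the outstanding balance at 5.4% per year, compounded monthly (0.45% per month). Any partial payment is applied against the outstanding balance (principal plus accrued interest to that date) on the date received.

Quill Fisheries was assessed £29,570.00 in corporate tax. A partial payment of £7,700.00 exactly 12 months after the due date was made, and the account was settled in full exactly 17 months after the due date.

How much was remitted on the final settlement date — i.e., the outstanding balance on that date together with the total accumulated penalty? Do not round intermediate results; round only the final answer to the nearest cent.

£30,324.21

Balance at month 12: £29,570.0000 × (1 + 0.0045)^12 = £31,206.8992…
After £7,700.00 payment: £31,206.8992… − £7,700.00 = £23,506.8992…
Balance at month 17: £23,506.8992… × (1 + 0.0045)^5 = £24,040.5860…
Penalty: 17 × 1.25% × £29,570.00 = £6,283.63…
Final settlement = outstanding balance + penalty = £24,040.5860… + £6,283.63… = £30,324.21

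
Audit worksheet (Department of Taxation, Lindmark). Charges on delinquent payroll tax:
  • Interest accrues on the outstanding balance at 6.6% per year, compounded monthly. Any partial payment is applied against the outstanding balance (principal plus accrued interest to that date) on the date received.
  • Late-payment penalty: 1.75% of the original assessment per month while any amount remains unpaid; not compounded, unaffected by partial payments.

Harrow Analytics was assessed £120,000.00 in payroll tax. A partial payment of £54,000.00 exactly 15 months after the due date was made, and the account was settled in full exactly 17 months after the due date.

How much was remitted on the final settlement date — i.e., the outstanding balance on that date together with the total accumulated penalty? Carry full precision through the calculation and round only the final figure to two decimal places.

Monthly rate = 6.6% ÷ 12 = 0.55%
Balance at month 15: £120,000.0000 × (1 + 0.0055)^15 = £130,290.3858…
After £54,000.00 payment: £130,290.3858… − £54,000.00 = £76,290.3858…
Balance at month 17: £76,290.3858… × (1 + 0.0055)^2 = £77,131.8878…
Penalty: 17 × 1.75% × £120,000.00 = £35,700.00
Final settlement = outstanding balance + penalty = £77,131.8878… + £35,700.00 = £112,831.89

£112,831.89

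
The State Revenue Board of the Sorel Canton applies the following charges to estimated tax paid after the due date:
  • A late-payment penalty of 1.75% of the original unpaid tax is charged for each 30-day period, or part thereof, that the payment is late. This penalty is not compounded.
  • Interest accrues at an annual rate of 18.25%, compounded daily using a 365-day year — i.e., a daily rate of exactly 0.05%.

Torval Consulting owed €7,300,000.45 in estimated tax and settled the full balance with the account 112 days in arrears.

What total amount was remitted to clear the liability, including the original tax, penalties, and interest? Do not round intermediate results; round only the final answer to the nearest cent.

€8,231,355.55

Penalty periods: ⌈112/30⌉ = 4; penalty = 4 × 1.75% × €7,300,000.45 = €511,000.03…
Interest: €7,300,000.45 × ((1 + 0.0005)^112 − 1) = €7,300,000.45 × 0.05758288… = €420,355.0675…
Total = €7,300,000.45 + €511,000.0315 + €420,355.0675… = €8,231,355.55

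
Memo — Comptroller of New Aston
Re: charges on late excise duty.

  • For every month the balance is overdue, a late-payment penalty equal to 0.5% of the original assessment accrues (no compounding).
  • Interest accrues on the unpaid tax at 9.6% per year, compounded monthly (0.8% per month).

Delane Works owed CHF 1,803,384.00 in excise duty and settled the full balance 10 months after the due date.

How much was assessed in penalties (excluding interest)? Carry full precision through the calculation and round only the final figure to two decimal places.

Late-payment penalty: 10 × 0.5% × CHF 1,803,384.00 = CHF 90,169.20

CHF 90,169.20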